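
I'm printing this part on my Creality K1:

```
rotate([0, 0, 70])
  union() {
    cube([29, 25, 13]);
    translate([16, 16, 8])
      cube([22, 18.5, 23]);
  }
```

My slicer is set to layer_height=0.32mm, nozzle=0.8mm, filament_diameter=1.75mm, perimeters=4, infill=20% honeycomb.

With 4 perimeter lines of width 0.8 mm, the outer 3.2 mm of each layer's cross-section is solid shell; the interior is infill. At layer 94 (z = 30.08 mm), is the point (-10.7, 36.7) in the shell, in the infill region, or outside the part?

infill

At z = 30.08 mm: the cube is absent (z outside [0, 13]); the cube at (16, 16) is present — its section is the full 22×18.5 rectangle; Taking the union: only the 22×18.5 cube at (16, 16) is present, so the union is just that shape — 1 connected region; (rotated 70° about Z; rotation is an isometry so areas/perimeters/island counts are preserved). Overall, the cross-section is a single solid region. Undo the 70° rotation: the query point maps to (30.827, 22.607) in the un-rotated model frame. The nearest boundary edge runs (16.00, 16.00)→(38.00, 16.00); distance from the point to it = 6.61 mm. The point is inside the cross-section and 6.61 mm from the nearest boundary — more than the 3.2 mm shell width (4 × 0.8), so it's in the infill interior.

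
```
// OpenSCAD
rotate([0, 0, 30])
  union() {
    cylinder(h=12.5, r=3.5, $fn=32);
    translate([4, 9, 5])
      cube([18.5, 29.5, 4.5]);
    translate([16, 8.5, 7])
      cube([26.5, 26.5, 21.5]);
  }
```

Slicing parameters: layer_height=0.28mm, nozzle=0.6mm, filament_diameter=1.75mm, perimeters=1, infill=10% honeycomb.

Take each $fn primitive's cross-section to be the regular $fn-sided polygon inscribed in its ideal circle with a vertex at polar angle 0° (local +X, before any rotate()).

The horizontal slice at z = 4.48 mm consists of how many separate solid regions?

1

At z = 4.48 mm: the cylinder: section is a regular 32-gon, circumradius r=3.5; the cube at (4, 9) does not reach this height (z outside [5, 9.5]); the cube at (16, 8.5) does not reach this height (z outside [7, 28.5]); Merging all regions: only the r=3.5 cylinder is present, so the union is just that shape — 1 connected region; (rotated 30° about Z; rotation is an isometry so areas/perimeters/island counts are preserved). The result has 1 disconnected region.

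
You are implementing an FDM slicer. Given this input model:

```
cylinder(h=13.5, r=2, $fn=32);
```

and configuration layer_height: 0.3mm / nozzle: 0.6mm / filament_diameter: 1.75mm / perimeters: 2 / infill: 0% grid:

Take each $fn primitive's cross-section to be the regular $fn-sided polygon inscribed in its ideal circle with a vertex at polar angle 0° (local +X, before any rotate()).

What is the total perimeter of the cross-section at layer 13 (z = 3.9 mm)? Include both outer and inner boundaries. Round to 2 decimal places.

At z = 3.9 mm: the r=2 cylinder gives a regular 32-gon of circumradius 2 (constant along its height) (perimeter = 2·32·2.000·sin(180°/32) = 12.55 mm). Overall, the cross-section is a single solid region. Total boundary length (outer) = 12.55 mm.

12.55 mm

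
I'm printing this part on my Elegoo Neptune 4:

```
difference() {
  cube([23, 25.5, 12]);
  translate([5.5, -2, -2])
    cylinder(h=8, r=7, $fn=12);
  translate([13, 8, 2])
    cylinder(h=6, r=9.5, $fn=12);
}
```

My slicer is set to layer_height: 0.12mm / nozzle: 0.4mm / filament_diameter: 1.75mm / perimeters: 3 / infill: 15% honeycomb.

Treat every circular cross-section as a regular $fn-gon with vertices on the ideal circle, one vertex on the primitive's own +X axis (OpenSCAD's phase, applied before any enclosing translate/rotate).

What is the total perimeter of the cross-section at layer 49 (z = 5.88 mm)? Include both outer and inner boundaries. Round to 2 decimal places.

At z = 5.88 mm: the cube is present — its section is the full 23×25.5 rectangle (perimeter 97.00 mm); the r=7 cylinder at (5.5, -2) gives a regular 12-gon of circumradius 7 (constant along its height) (perimeter = 2·12·7.000·sin(180°/12) = 43.48 mm); the cylinder at (13, 8): section is a regular 12-gon, circumradius r=9.5 (perimeter = 2·12·9.500·sin(180°/12) = 59.01 mm); After the difference (first − rest): starting from the 23×25.5 cube, the r=7 cylinder at (5.5, -2) partially overlaps it — only the 45.27 mm² overlap (of its 147.00 mm²) is removed, clipping the outline; the r=9.5 cylinder at (13, 8) partially overlaps it — only the 240.62 mm² overlap (of its 270.75 mm²) is removed, clipping the outline — boundary = 124.69 mm. Overall, the cross-section is a single solid region. Total boundary length (outer) = 124.69 mm.

124.69 mm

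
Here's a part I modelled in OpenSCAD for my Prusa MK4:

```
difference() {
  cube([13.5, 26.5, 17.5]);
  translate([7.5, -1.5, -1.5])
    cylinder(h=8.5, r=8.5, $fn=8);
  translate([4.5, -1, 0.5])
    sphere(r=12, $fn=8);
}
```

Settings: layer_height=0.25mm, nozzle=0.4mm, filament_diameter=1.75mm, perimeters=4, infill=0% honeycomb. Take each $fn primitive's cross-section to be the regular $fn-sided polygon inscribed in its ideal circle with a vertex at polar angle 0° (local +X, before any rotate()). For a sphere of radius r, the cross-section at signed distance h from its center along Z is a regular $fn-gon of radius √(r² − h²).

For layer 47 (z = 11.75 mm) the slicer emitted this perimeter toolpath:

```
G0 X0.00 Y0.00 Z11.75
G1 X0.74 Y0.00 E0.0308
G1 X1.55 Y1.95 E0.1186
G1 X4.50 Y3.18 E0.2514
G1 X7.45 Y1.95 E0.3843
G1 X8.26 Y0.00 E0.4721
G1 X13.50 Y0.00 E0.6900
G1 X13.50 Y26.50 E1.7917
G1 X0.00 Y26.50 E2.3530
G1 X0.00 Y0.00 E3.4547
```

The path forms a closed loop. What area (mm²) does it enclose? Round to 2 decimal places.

Apply the shoelace formula to the sequence of (X, Y) vertices; enclosed area = 341.04 mm².

341.04 mm²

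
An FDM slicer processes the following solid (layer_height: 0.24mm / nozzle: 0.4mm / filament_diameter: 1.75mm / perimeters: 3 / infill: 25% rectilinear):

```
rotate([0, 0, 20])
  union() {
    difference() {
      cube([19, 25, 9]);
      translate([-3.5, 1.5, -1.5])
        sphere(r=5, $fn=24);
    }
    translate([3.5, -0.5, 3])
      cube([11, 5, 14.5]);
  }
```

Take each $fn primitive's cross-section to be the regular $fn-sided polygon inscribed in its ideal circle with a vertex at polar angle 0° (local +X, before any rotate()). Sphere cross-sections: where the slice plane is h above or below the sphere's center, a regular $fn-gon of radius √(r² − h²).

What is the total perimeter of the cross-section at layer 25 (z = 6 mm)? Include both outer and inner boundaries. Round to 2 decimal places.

89.00 mm

At z = 6 mm: the cube (footprint 19×25) is included at this height (perimeter 88.00 mm); the sphere at (-3.5, 1.5) is absent (|z−center|=7.500 > r=5); Taking the first minus the rest: none of the subtracted shapes is present at this height, so the 19×25 cube is unchanged — boundary = 88.00 mm; the 11×5 cube at (3.5, -0.5) contributes its full rectangle (perimeter 32.00 mm); Merging all regions: the regions partially overlap (shared area 49.50 mm²), so the edge portions inside another operand are dropped and the merged outline is re-measured after clipping — boundary = 89.00 mm; (whole slice rotated 20° about Z — lengths, areas and connectivity unchanged). Overall, the cross-section is a single solid region. Total boundary length (outer) = 89.00 mm.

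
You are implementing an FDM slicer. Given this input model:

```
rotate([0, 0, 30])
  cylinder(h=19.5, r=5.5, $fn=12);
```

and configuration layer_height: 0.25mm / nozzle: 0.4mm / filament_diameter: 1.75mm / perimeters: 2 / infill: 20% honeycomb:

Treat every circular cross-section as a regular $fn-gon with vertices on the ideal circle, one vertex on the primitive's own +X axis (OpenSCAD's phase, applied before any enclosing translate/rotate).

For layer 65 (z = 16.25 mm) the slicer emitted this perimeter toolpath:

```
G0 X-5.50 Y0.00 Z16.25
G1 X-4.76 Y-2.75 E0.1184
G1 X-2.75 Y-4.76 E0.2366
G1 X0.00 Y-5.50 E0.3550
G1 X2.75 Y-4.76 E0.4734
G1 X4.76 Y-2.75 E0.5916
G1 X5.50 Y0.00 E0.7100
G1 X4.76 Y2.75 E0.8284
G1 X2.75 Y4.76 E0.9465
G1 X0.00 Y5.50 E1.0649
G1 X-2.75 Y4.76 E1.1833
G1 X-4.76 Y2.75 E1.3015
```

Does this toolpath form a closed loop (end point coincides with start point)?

Start point (G0): (-5.50, 0.00). End point (last G1): the path does not return to the start — open.

no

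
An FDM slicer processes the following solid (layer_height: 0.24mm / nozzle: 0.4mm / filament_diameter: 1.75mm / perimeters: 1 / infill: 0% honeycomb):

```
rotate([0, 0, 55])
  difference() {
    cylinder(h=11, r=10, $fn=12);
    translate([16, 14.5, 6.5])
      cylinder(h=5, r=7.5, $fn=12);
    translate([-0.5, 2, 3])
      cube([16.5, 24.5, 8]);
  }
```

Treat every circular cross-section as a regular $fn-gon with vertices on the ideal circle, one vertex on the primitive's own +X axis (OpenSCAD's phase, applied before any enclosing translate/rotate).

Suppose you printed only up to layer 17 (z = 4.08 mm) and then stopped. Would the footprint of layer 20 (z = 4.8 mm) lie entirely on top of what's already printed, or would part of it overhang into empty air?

Compare the two slices. At z = 4.08: the r=10 cylinder contributes a regular 12-gon of circumradius 10 (area = (12/2)·10.000²·sin(360°/12) = 300.00 mm²); the cylinder at (16, 14.5) is absent (z outside [6.5, 11.5]); the cube at (-0.5, 2) is present — its section is the full 16.5×24.5 rectangle (area 404.25 mm²); Taking the first minus the rest: starting from the r=10 cylinder (300.00 mm²), the 16.5×24.5 cube at (-0.5, 2) partially overlaps it — only the 59.50 mm² overlap (of its 404.25 mm²) is removed, clipping the outline — area = 240.50 mm²; (whole slice rotated 55° about Z — lengths, areas and connectivity unchanged). At z = 4.8: the r=10 cylinder contributes a regular 12-gon of circumradius 10 (area = (12/2)·10.000²·sin(360°/12) = 300.00 mm²); the cylinder at (16, 14.5) is absent (z outside [6.5, 11.5]); the cube at (-0.5, 2) (footprint 16.5×24.5) is included at this height (area 404.25 mm²); Subtracting the remaining from the first: starting from the r=10 cylinder (300.00 mm²), the 16.5×24.5 cube at (-0.5, 2) partially overlaps it — only the 59.50 mm² overlap (of its 404.25 mm²) is removed, clipping the outline — area = 240.50 mm²; (rotated 55° about Z; rotation is an isometry so areas/perimeters/island counts are preserved). Checking containment: the cross-section at z = 4.8 is a subset of the cross-section at z = 4.08.

entirely on top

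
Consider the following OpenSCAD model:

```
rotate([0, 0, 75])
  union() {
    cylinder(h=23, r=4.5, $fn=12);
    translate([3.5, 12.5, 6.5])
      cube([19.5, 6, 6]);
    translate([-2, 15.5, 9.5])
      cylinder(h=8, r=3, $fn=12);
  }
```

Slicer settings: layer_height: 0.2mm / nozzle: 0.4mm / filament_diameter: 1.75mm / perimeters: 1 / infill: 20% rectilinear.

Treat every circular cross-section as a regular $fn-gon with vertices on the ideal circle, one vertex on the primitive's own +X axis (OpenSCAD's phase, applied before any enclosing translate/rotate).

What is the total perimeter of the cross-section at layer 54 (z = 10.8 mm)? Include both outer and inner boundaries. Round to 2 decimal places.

97.59 mm

At z = 10.8 mm: the r=4.5 cylinder gives a regular 12-gon of circumradius 4.5 (constant along its height) (perimeter = 2·12·4.500·sin(180°/12) = 27.95 mm); the cube at (3.5, 12.5) (footprint 19.5×6) is included at this height (perimeter 51.00 mm); the r=3 cylinder at (-2, 15.5) gives a regular 12-gon of circumradius 3 (constant along its height) (perimeter = 2·12·3.000·sin(180°/12) = 18.63 mm); Taking the union: the 3 present regions are separate (no shared area or edge), so areas and boundary lengths simply add and each stays a separate island — boundary = 97.59 mm; (whole slice rotated 75° about Z — lengths, areas and connectivity unchanged). Overall, the cross-section has 3 separate islands. Total boundary length (outer) = 97.59 mm.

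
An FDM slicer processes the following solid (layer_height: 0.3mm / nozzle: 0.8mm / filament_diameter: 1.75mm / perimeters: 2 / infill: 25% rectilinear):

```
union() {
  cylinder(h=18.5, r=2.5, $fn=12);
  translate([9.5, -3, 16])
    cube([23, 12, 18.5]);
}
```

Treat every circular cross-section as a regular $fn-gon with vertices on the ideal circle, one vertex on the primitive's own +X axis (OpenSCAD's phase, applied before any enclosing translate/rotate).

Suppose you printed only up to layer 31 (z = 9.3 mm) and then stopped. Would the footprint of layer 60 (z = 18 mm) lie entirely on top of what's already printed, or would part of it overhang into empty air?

Compare the two slices. At z = 9.3: the r=2.5 cylinder gives a regular 12-gon of circumradius 2.5 (constant along its height) (area = (12/2)·2.500²·sin(360°/12) = 18.75 mm²); the cube at (9.5, -3) is not intersected at this z (z outside [16, 34.5]); Combining (union): only the r=2.5 cylinder is present, so the union is just that shape — area = 18.75 mm². At z = 18: the r=2.5 cylinder gives a regular 12-gon of circumradius 2.5 (constant along its height) (area = (12/2)·2.500²·sin(360°/12) = 18.75 mm²); the 23×12 cube at (9.5, -3) contributes its full rectangle (area 276.00 mm²); Taking the union: the 2 present regions are separate (no shared area or edge), so areas and boundary lengths simply add and each stays a separate island — area = 294.75 mm². Checking containment: at z = 18 the cross-section extends beyond the z = 9.3 cross-section by about 276.00 mm².

part overhangs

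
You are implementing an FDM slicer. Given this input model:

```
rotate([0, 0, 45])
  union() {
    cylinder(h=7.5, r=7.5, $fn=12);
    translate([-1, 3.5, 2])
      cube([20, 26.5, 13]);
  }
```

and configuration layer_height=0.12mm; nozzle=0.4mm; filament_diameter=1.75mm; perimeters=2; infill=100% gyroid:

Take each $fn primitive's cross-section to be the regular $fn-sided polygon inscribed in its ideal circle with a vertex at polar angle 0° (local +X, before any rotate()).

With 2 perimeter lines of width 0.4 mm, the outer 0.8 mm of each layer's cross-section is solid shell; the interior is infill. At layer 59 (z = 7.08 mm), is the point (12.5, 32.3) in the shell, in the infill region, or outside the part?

At z = 7.08 mm: the r=7.5 cylinder gives a regular 12-gon of circumradius 7.5 (constant along its height); the cube at (-1, 3.5) is present — its section is the full 20×26.5 rectangle; Taking the union: the regions partially overlap (shared area 21.44 mm²), so overlapping operands fuse into one piece — 1 connected region; (whole slice rotated 45° about Z — lengths, areas and connectivity unchanged). Overall, the cross-section is a single solid region. Undo the 45° rotation: the query point maps to (31.678, 14.001) in the un-rotated model frame. The nearest boundary edge runs (19.00, 30.00)→(19.00, 3.50); distance from the point to it = 12.68 mm. The point is not inside any of the regions above, so it lies outside the cross-section (12.68 mm from the nearest boundary).

outside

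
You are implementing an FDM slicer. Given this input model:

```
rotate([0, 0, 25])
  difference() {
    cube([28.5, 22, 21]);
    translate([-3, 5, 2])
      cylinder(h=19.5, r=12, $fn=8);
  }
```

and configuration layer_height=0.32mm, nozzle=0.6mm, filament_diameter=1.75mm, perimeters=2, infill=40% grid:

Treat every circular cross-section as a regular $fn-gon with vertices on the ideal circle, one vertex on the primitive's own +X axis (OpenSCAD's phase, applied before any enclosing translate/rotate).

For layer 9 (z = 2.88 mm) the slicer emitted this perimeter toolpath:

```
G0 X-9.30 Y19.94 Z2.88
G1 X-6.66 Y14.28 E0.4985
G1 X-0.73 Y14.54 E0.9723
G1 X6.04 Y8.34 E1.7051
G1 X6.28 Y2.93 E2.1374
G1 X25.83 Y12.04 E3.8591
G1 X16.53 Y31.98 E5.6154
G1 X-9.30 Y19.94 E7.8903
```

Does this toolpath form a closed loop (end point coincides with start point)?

yes

Start point (G0): (-9.30, 19.94). End point (last G1): the path returns to the start — closed.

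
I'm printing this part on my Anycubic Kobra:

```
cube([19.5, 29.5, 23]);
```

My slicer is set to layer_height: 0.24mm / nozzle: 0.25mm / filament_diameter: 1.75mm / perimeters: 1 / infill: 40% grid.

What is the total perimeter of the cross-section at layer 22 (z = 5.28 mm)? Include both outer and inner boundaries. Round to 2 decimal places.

At z = 5.28 mm: the cube (footprint 19.5×29.5) is included at this height (perimeter 98.00 mm). Overall, the cross-section is a single solid region. Total boundary length (outer) = 98.00 mm.

98.00 mm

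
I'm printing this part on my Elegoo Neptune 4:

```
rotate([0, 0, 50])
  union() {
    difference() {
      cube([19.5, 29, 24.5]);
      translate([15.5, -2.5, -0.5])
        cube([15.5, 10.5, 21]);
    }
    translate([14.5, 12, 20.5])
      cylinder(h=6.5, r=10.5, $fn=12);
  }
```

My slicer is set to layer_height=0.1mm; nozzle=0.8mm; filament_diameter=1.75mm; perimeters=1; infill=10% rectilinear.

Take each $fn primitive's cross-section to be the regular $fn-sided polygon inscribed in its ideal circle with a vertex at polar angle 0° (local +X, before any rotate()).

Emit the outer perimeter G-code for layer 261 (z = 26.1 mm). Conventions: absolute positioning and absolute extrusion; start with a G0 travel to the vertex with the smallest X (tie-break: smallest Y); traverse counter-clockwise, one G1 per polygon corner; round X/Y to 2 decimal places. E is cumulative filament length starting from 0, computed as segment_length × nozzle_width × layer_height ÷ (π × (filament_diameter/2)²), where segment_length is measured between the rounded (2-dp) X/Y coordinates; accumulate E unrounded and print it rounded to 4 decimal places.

G0 X-10.21 Y20.64 Z26.10
G1 X-9.74 Y15.23 E0.1806
G1 X-6.62 Y10.78 E0.3614
G1 X-1.70 Y8.48 E0.5420
G1 X3.72 Y8.95 E0.7230
G1 X8.17 Y12.07 E0.9037
G1 X10.47 Y17.00 E1.0847
G1 X9.99 Y22.41 E1.2653
G1 X6.88 Y26.86 E1.4459
G1 X1.95 Y29.16 E1.6268
G1 X-3.46 Y28.69 E1.8074
G1 X-7.92 Y25.57 E1.9885
G1 X-10.21 Y20.64 E2.1693

At z = 26.1 mm: the cube is absent (z outside [0, 24.5]); the cube at (15.5, -2.5) does not reach this height (z outside [-0.5, 20.5]); After the difference (first − rest): the first operand is absent here, so nothing remains; the r=10.5 cylinder at (14.5, 12) contributes a regular 12-gon of circumradius 10.5; Combining (union): only the r=10.5 cylinder at (14.5, 12) is present, so the union is just that shape — 1 connected region; (rotated 50° about Z; rotation is an isometry so areas/perimeters/island counts are preserved). The outline is a single polygon with 12 vertices. Extrusion per mm of travel: 0.8 × 0.1 / (π × 0.875²) = 0.033260. Accumulating E over each segment gives final E = 2.1693.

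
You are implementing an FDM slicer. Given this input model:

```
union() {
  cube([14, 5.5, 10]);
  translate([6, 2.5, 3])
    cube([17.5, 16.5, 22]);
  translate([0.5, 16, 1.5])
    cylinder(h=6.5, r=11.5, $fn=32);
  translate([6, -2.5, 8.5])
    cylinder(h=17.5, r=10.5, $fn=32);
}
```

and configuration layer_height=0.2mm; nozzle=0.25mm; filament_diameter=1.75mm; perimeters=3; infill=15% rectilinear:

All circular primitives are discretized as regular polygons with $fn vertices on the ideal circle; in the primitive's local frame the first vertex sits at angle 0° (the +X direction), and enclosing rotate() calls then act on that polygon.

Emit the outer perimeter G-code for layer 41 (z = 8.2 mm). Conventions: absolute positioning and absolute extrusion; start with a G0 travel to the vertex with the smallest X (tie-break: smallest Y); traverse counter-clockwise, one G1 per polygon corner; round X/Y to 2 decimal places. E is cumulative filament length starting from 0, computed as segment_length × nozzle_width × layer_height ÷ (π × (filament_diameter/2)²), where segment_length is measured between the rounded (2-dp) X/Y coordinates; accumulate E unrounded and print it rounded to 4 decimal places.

At z = 8.2 mm: the cube (footprint 14×5.5) is included at this height; the cube at (6, 2.5) (footprint 17.5×16.5) is included at this height; the cylinder at (0.5, 16) does not reach this height (z outside [1.5, 8]); the cylinder at (6, -2.5) is not intersected at this z (z outside [8.5, 26]); Combining (union): the regions partially overlap (shared area 24.00 mm²), so overlapping operands fuse into one piece — 1 connected region. The outline is a single polygon with 8 vertices. Extrusion per mm of travel: 0.25 × 0.2 / (π × 0.875²) = 0.020788. Accumulating E over each segment gives final E = 1.7669.

G0 X0.00 Y0.00 Z8.20
G1 X14.00 Y0.00 E0.2910
G1 X14.00 Y2.50 E0.3430
G1 X23.50 Y2.50 E0.5405
G1 X23.50 Y19.00 E0.8835
G1 X6.00 Y19.00 E1.2473
G1 X6.00 Y5.50 E1.5279
G1 X0.00 Y5.50 E1.6526
G1 X0.00 Y0.00 E1.7669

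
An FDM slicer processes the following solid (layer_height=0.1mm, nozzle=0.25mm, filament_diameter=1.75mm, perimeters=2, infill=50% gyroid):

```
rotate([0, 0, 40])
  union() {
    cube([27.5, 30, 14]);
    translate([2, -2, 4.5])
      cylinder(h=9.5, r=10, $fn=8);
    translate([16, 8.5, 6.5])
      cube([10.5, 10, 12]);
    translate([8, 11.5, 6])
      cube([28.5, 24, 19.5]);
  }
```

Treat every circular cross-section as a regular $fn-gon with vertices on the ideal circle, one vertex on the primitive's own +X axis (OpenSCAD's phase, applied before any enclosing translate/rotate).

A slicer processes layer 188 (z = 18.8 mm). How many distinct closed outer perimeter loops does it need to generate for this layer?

1

At z = 18.8 mm: the cube is not intersected at this z (z outside [0, 14]); the cylinder at (2, -2) does not reach this height (z outside [4.5, 14]); the cube at (16, 8.5) does not reach this height (z outside [6.5, 18.5]); the cube at (8, 11.5) is present — its section is the full 28.5×24 rectangle; Merging all regions: only the 28.5×24 cube at (8, 11.5) is present, so the union is just that shape — 1 connected region; (whole slice rotated 40° about Z — lengths, areas and connectivity unchanged). The result has 1 disconnected region.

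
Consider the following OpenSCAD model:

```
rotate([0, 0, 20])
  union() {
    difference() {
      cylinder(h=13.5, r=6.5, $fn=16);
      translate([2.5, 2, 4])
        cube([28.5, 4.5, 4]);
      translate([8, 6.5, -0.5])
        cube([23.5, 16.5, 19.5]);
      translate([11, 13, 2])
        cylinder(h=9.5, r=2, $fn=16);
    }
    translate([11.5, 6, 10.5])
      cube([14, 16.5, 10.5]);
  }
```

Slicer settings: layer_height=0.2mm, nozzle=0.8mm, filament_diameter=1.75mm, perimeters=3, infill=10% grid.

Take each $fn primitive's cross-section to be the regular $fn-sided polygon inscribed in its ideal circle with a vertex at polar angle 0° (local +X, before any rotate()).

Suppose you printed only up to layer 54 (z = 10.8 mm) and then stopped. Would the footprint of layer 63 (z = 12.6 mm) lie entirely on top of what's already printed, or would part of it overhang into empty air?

Compare the two slices. At z = 10.8: the cylinder: section is a regular 16-gon, circumradius r=6.5 (area = (16/2)·6.500²·sin(360°/16) = 129.35 mm²); the cube at (2.5, 2) is not intersected at this z (z outside [4, 8]); the cube at (8, 6.5) (footprint 23.5×16.5) is included at this height (area 387.75 mm²); the r=2 cylinder at (11, 13) contributes a regular 16-gon of circumradius 2 (area = (16/2)·2.000²·sin(360°/16) = 12.25 mm²); After the difference (first − rest): starting from the r=6.5 cylinder (129.35 mm²), the 23.5×16.5 cube at (8, 6.5) misses the remaining region (no effect); the r=2 cylinder at (11, 13) misses the remaining region (no effect) — area = 129.35 mm²; the cube at (11.5, 6) is present — its section is the full 14×16.5 rectangle (area 231.00 mm²); Combining (union): the 2 present regions are separate (no shared area or edge), so areas and boundary lengths simply add and each stays a separate island — area = 360.35 mm²; (whole slice rotated 20° about Z — lengths, areas and connectivity unchanged). At z = 12.6: the r=6.5 cylinder gives a regular 16-gon of circumradius 6.5 (constant along its height) (area = (16/2)·6.500²·sin(360°/16) = 129.35 mm²); the cube at (2.5, 2) is absent (z outside [4, 8]); the cube at (8, 6.5) is present — its section is the full 23.5×16.5 rectangle (area 387.75 mm²); the cylinder at (11, 13) does not reach this height (z outside [2, 11.5]); Subtracting the remaining from the first: starting from the r=6.5 cylinder (129.35 mm²), the 23.5×16.5 cube at (8, 6.5) misses the remaining region (no effect) — area = 129.35 mm²; the 14×16.5 cube at (11.5, 6) contributes its full rectangle (area 231.00 mm²); Taking the union: the 2 present regions are separate (no shared area or edge), so areas and boundary lengths simply add and each stays a separate island — area = 360.35 mm²; (rotated 20° about Z; rotation is an isometry so areas/perimeters/island counts are preserved). Checking containment: the cross-section at z = 12.6 is a subset of the cross-section at z = 10.8.

entirely on top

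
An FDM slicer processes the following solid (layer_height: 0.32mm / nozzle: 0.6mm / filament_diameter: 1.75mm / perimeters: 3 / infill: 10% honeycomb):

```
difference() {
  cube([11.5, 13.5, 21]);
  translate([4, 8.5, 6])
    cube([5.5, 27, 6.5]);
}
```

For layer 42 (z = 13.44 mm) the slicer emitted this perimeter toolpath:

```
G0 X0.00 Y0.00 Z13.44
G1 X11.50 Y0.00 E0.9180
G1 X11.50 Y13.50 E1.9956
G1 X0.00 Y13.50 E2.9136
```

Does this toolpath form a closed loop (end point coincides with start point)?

no

Start point (G0): (0.00, 0.00). End point (last G1): the path does not return to the start — open.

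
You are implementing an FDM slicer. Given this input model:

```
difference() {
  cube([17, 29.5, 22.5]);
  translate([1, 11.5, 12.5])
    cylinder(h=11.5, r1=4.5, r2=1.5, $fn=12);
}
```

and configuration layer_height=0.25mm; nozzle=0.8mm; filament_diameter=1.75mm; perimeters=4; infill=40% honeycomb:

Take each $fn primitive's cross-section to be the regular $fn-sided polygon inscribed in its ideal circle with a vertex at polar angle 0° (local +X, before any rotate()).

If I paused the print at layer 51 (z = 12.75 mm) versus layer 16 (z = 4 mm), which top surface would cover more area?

layer 16 (z = 4 mm)

Layer 51 (z = 12.75): the 17×29.5 cube contributes its full rectangle (area 501.50 mm²); the cone at (1, 11.5) contributes a regular 12-gon of circumradius 4.435 (interpolated between r1=4.5 and r2=1.5 at t=0.022) (area = (12/2)·4.435²·sin(360°/12) = 59.00 mm²); Subtracting the remaining from the first: starting from the 17×29.5 cube (501.50 mm²), the cone at (1, 11.5) partially overlaps it — only the 38.10 mm² overlap (of its 59.00 mm²) is removed, clipping the outline — area = 463.40 mm². So its area = 463.40 mm². Layer 16 (z = 4): the 17×29.5 cube contributes its full rectangle (area 501.50 mm²); the cone at (1, 11.5) is absent (z outside [12.5, 24]); Subtracting the remaining from the first: none of the subtracted shapes is present at this height, so the 17×29.5 cube is unchanged — area = 501.50 mm². So its area = 501.50 mm². Layer 16 is larger (501.50 vs 463.40 mm²).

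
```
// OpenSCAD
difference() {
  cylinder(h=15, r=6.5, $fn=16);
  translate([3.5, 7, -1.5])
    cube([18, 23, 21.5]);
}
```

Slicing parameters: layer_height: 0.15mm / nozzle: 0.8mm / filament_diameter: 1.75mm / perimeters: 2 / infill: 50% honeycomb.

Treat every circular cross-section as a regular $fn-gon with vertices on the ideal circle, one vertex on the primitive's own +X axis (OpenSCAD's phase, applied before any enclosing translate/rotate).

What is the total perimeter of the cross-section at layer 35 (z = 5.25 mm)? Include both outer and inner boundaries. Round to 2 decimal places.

40.58 mm

At z = 5.25 mm: the r=6.5 cylinder gives a regular 16-gon of circumradius 6.5 (constant along its height) (perimeter = 2·16·6.500·sin(180°/16) = 40.58 mm); the cube at (3.5, 7) is present — its section is the full 18×23 rectangle (perimeter 82.00 mm); After the difference (first − rest): starting from the r=6.5 cylinder, the 18×23 cube at (3.5, 7) misses the remaining region (no effect) — boundary = 40.58 mm. Overall, the cross-section is a single solid region. Total boundary length (outer) = 40.58 mm.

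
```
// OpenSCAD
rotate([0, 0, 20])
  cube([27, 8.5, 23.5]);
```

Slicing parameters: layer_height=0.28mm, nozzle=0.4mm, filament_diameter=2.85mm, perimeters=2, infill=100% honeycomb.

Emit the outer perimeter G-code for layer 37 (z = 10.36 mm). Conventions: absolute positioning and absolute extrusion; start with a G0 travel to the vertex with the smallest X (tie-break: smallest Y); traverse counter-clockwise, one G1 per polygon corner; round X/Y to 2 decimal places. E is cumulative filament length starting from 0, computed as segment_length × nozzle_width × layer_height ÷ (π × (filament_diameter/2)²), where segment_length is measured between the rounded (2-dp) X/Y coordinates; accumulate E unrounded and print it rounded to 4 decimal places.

At z = 10.36 mm: the cube is present — its section is the full 27×8.5 rectangle; (rotated 20° about Z; rotation is an isometry so areas/perimeters/island counts are preserved). The outline is a single polygon with 4 vertices. Extrusion per mm of travel: 0.4 × 0.28 / (π × 1.425²) = 0.017557. Accumulating E over each segment gives final E = 1.2465.

G0 X-2.91 Y7.99 Z10.36
G1 X0.00 Y0.00 E0.1493
G1 X25.37 Y9.23 E0.6233
G1 X22.46 Y17.22 E0.7726
G1 X-2.91 Y7.99 E1.2465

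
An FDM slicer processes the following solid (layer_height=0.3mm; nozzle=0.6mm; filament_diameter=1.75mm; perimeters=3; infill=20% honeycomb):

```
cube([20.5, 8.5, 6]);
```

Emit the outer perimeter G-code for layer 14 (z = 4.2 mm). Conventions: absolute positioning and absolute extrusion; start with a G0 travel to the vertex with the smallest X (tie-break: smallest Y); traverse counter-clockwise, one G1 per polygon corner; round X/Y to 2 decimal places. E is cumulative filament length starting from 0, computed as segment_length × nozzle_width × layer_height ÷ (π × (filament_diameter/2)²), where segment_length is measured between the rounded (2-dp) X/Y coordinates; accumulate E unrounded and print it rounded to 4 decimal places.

At z = 4.2 mm: the cube is present — its section is the full 20.5×8.5 rectangle. The outline is a single polygon with 4 vertices. Extrusion per mm of travel: 0.6 × 0.3 / (π × 0.875²) = 0.074835. Accumulating E over each segment gives final E = 4.3404.

G0 X0.00 Y0.00 Z4.20
G1 X20.50 Y0.00 E1.5341
G1 X20.50 Y8.50 E2.1702
G1 X0.00 Y8.50 E3.7043
G1 X0.00 Y0.00 E4.3404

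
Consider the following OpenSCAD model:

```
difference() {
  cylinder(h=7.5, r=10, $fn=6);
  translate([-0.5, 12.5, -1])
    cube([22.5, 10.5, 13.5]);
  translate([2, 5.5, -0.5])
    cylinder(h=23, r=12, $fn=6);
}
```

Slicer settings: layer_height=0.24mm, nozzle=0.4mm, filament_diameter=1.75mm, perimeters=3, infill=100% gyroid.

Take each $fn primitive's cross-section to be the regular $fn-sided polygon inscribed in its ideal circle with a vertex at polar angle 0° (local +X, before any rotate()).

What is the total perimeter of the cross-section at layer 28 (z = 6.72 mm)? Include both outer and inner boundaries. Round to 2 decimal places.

47.53 mm

At z = 6.72 mm: the r=10 cylinder contributes a regular 6-gon of circumradius 10 (perimeter = 2·6·10.000·sin(180°/6) = 60.00 mm); the 22.5×10.5 cube at (-0.5, 12.5) contributes its full rectangle (perimeter 66.00 mm); the cylinder at (2, 5.5): section is a regular 6-gon, circumradius r=12 (perimeter = 2·6·12.000·sin(180°/6) = 72.00 mm); After the difference (first − rest): starting from the r=10 cylinder, the 22.5×10.5 cube at (-0.5, 12.5) misses the remaining region (no effect); the r=12 cylinder at (2, 5.5) partially overlaps it — only the 194.03 mm² overlap (of its 374.12 mm²) is removed, clipping the outline — boundary = 47.53 mm. Overall, the cross-section is a single solid region. Total boundary length (outer) = 47.53 mm.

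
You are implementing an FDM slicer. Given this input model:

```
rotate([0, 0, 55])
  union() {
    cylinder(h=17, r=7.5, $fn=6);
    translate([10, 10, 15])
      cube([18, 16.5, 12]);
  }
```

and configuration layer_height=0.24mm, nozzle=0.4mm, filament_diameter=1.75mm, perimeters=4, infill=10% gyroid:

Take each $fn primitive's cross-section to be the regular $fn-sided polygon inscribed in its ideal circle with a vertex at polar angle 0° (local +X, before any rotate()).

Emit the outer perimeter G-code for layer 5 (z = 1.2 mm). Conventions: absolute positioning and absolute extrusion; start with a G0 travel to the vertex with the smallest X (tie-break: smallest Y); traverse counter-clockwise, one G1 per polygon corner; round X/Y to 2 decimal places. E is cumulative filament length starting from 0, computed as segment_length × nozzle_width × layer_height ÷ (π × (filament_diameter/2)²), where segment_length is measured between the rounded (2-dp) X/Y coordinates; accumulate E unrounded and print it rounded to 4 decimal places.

G0 X-7.47 Y0.65 Z1.20
G1 X-4.30 Y-6.14 E0.2991
G1 X3.17 Y-6.80 E0.5984
G1 X7.47 Y-0.65 E0.8979
G1 X4.30 Y6.14 E1.1970
G1 X-3.17 Y6.80 E1.4963
G1 X-7.47 Y0.65 E1.7958

At z = 1.2 mm: the r=7.5 cylinder contributes a regular 6-gon of circumradius 7.5; the cube at (10, 10) is not intersected at this z (z outside [15, 27]); Merging all regions: only the r=7.5 cylinder is present, so the union is just that shape — 1 connected region; (whole slice rotated 55° about Z — lengths, areas and connectivity unchanged). The outline is a single polygon with 6 vertices. Extrusion per mm of travel: 0.4 × 0.24 / (π × 0.875²) = 0.039912. Accumulating E over each segment gives final E = 1.7958.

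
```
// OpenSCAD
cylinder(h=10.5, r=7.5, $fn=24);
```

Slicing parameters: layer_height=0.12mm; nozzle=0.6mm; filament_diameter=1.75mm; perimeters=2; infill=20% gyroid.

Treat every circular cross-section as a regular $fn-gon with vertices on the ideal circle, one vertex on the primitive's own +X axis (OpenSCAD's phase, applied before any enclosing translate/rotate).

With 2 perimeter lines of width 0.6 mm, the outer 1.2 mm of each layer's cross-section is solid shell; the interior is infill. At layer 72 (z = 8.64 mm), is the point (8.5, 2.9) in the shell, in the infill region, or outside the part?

outside

At z = 8.64 mm: the r=7.5 cylinder gives a regular 24-gon of circumradius 7.5 (constant along its height). Overall, the cross-section is a single solid region. The nearest boundary edge runs (7.24, 1.94)→(6.50, 3.75); distance from the point to it = 1.53 mm. The point is not inside any of the regions above, so it lies outside the cross-section (1.53 mm from the nearest boundary).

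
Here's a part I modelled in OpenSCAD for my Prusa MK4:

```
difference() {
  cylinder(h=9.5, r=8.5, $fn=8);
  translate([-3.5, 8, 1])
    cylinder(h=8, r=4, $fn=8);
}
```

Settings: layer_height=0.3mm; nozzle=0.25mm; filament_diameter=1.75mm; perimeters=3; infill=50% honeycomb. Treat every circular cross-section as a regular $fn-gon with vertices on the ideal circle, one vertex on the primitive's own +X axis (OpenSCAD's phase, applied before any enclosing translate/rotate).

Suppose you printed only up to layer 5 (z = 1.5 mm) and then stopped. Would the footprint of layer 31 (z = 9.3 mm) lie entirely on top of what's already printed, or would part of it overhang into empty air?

part overhangs

Compare the two slices. At z = 1.5: the r=8.5 cylinder gives a regular 8-gon of circumradius 8.5 (constant along its height) (area = (8/2)·8.500²·sin(360°/8) = 204.35 mm²); the r=4 cylinder at (-3.5, 8) gives a regular 8-gon of circumradius 4 (constant along its height) (area = (8/2)·4.000²·sin(360°/8) = 45.25 mm²); Taking the first minus the rest: starting from the r=8.5 cylinder (204.35 mm²), the r=4 cylinder at (-3.5, 8) partially overlaps it — only the 15.92 mm² overlap (of its 45.25 mm²) is removed, clipping the outline — area = 188.44 mm². At z = 9.3: the r=8.5 cylinder gives a regular 8-gon of circumradius 8.5 (constant along its height) (area = (8/2)·8.500²·sin(360°/8) = 204.35 mm²); the cylinder at (-3.5, 8) is not intersected at this z (z outside [1, 9]); After the difference (first − rest): none of the subtracted shapes is present at this height, so the r=8.5 cylinder is unchanged — area = 204.35 mm². Checking containment: at z = 9.3 the cross-section extends beyond the z = 1.5 cross-section by about 15.92 mm².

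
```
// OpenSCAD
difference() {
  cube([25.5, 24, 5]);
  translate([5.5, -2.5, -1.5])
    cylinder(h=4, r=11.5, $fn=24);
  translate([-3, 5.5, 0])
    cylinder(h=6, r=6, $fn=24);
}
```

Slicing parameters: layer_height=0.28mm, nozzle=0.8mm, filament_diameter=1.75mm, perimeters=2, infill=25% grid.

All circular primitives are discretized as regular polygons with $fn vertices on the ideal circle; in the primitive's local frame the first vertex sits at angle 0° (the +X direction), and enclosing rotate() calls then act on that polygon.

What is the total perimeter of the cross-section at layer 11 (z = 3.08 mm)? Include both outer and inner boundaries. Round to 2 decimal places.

101.14 mm

At z = 3.08 mm: the 25.5×24 cube contributes its full rectangle (perimeter 99.00 mm); the cylinder at (5.5, -2.5) is absent (z outside [-1.5, 2.5]); the r=6 cylinder at (-3, 5.5) gives a regular 24-gon of circumradius 6 (constant along its height) (perimeter = 2·24·6.000·sin(180°/24) = 37.59 mm); Subtracting the remaining from the first: starting from the 25.5×24 cube, the r=6 cylinder at (-3, 5.5) partially overlaps it — only the 21.68 mm² overlap (of its 111.81 mm²) is removed, clipping the outline — boundary = 101.14 mm. Overall, the cross-section is a single solid region. Total boundary length (outer) = 101.14 mm.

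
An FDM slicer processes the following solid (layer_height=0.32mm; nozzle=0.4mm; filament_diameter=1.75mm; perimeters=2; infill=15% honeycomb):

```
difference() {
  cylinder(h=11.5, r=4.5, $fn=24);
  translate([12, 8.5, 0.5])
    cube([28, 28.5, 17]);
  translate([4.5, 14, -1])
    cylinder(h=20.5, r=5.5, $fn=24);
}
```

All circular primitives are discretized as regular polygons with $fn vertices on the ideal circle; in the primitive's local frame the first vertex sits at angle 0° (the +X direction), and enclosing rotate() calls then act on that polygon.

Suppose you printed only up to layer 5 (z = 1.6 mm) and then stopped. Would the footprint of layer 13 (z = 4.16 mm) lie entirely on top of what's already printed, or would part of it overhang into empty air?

entirely on top

Compare the two slices. At z = 1.6: the r=4.5 cylinder contributes a regular 24-gon of circumradius 4.5 (area = (24/2)·4.500²·sin(360°/24) = 62.89 mm²); the 28×28.5 cube at (12, 8.5) contributes its full rectangle (area 798.00 mm²); the r=5.5 cylinder at (4.5, 14) gives a regular 24-gon of circumradius 5.5 (constant along its height) (area = (24/2)·5.500²·sin(360°/24) = 93.95 mm²); Subtracting the remaining from the first: starting from the r=4.5 cylinder (62.89 mm²), the 28×28.5 cube at (12, 8.5) misses the remaining region (no effect); the r=5.5 cylinder at (4.5, 14) misses the remaining region (no effect) — area = 62.89 mm². At z = 4.16: the r=4.5 cylinder contributes a regular 24-gon of circumradius 4.5 (area = (24/2)·4.500²·sin(360°/24) = 62.89 mm²); the 28×28.5 cube at (12, 8.5) contributes its full rectangle (area 798.00 mm²); the cylinder at (4.5, 14): section is a regular 24-gon, circumradius r=5.5 (area = (24/2)·5.500²·sin(360°/24) = 93.95 mm²); Taking the first minus the rest: starting from the r=4.5 cylinder (62.89 mm²), the 28×28.5 cube at (12, 8.5) misses the remaining region (no effect); the r=5.5 cylinder at (4.5, 14) misses the remaining region (no effect) — area = 62.89 mm². Checking containment: the cross-section at z = 4.16 is a subset of the cross-section at z = 1.6.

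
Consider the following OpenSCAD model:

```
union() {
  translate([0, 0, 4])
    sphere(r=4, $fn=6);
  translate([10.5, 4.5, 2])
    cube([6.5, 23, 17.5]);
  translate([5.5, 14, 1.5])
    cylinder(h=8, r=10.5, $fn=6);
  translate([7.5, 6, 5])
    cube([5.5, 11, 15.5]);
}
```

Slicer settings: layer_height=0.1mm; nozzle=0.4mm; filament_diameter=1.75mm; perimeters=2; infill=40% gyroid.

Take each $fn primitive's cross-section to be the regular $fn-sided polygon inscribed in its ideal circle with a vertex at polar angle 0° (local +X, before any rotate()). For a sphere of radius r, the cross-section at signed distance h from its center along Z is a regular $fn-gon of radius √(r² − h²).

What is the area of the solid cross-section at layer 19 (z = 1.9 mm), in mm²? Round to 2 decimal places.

At z = 1.9 mm: the r=4 sphere contributes a regular 6-gon of circumradius √(4²−2.1²) = 3.404 (area = (6/2)·3.404²·sin(360°/6) = 30.11 mm²); the cube at (10.5, 4.5) is not intersected at this z (z outside [2, 19.5]); the r=10.5 cylinder at (5.5, 14) contributes a regular 6-gon of circumradius 10.5 (area = (6/2)·10.500²·sin(360°/6) = 286.44 mm²); the cube at (7.5, 6) does not reach this height (z outside [5, 20.5]); Taking the union: the 2 present regions are separate (no shared area or edge), so areas and boundary lengths simply add and each stays a separate island — area = 316.55 mm². Overall, the cross-section has 2 separate islands. Net area = 316.55 mm².

316.55 mm²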